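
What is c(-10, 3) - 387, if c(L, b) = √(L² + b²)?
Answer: -387 + √109 ≈ -376.56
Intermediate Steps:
c(-10, 3) - 387 = √((-10)² + 3²) - 387 = √(100 + 9) - 387 = √109 - 387 = -387 + √109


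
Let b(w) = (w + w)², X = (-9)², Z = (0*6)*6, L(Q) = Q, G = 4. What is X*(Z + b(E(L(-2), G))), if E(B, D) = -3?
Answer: 2916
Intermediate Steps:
Z = 0 (Z = 0*6 = 0)
X = 81
b(w) = 4*w² (b(w) = (2*w)² = 4*w²)
X*(Z + b(E(L(-2), G))) = 81*(0 + 4*(-3)²) = 81*(0 + 4*9) = 81*(0 + 36) = 81*36 = 2916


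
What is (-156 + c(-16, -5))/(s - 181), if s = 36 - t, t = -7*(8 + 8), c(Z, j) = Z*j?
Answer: 76/33 ≈ 2.3030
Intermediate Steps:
t = -112 (t = -7*16 = -112)
s = 148 (s = 36 - 1*(-112) = 36 + 112 = 148)
(-156 + c(-16, -5))/(s - 181) = (-156 - 16*(-5))/(148 - 181) = (-156 + 80)/(-33) = -76*(-1/33) = 76/33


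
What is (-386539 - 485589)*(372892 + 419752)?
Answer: -691287026432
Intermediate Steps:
(-386539 - 485589)*(372892 + 419752) = -872128*792644 = -691287026432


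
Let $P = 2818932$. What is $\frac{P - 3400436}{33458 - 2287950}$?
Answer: $\frac{145376}{563623} \approx 0.25793$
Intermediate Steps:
$\frac{P - 3400436}{33458 - 2287950} = \frac{2818932 - 3400436}{33458 - 2287950} = - \frac{581504}{33458 - 2287950} = - \frac{581504}{-2254492} = \left(-581504\right) \left(- \frac{1}{2254492}\right) = \frac{145376}{563623}$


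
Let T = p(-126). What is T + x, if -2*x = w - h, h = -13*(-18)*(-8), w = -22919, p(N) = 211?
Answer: 21469/2 ≈ 10735.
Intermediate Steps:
h = -1872 (h = 234*(-8) = -1872)
T = 211
x = 21047/2 (x = -(-22919 - 1*(-1872))/2 = -(-22919 + 1872)/2 = -1/2*(-21047) = 21047/2 ≈ 10524.)
T + x = 211 + 21047/2 = 21469/2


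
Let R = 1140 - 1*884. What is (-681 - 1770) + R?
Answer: -2195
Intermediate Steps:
R = 256 (R = 1140 - 884 = 256)
(-681 - 1770) + R = (-681 - 1770) + 256 = -2451 + 256 = -2195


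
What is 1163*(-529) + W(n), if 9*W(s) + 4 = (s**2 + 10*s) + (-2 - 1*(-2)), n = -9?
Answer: -5537056/9 ≈ -6.1523e+5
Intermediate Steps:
W(s) = -4/9 + s**2/9 + 10*s/9 (W(s) = -4/9 + ((s**2 + 10*s) + (-2 - 1*(-2)))/9 = -4/9 + ((s**2 + 10*s) + (-2 + 2))/9 = -4/9 + ((s**2 + 10*s) + 0)/9 = -4/9 + (s**2 + 10*s)/9 = -4/9 + (s**2/9 + 10*s/9) = -4/9 + s**2/9 + 10*s/9)
1163*(-529) + W(n) = 1163*(-529) + (-4/9 + (1/9)*(-9)**2 + (10/9)*(-9)) = -615227 + (-4/9 + (1/9)*81 - 10) = -615227 + (-4/9 + 9 - 10) = -615227 - 13/9 = -5537056/9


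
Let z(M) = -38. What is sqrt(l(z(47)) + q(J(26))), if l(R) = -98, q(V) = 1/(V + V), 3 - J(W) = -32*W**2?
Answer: I*sqrt(183484660930)/43270 ≈ 9.8995*I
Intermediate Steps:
J(W) = 3 + 32*W**2 (J(W) = 3 - (-32)*W**2 = 3 + 32*W**2)
q(V) = 1/(2*V)
sqrt(l(z(47)) + q(J(26))) = sqrt(-98 + 1/(2*(3 + 32*26**2))) = sqrt(-98 + 1/(2*(3 + 32*676))) = sqrt(-98 + 1/(2*(3 + 21632))) = sqrt(-98 + (1/2)/21635) = sqrt(-98 + (1/2)*(1/21635)) = sqrt(-98 + 1/43270) = sqrt(-4240459/43270) = I*sqrt(183484660930)/43270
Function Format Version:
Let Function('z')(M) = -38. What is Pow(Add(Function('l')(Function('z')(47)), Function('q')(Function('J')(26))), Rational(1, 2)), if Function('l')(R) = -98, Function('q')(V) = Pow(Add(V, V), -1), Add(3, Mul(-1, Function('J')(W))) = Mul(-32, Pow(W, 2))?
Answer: Mul(Rational(1, 43270), I, Pow(183484660930, Rational(1, 2))) ≈ Mul(9.8995, I)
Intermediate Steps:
Function('J')(W) = Add(3, Mul(32, Pow(W, 2))) (Function('J')(W) = Add(3, Mul(-1, Mul(-32, Pow(W, 2)))) = Add(3, Mul(32, Pow(W, 2))))
Function('q')(V) = Mul(Rational(1, 2), Pow(V, -1)) (Function('q')(V) = Pow(Mul(2, V), -1) = Mul(Rational(1, 2), Pow(V, -1)))
Pow(Add(Function('l')(Function('z')(47)), Function('q')(Function('J')(26))), Rational(1, 2)) = Pow(Add(-98, Mul(Rational(1, 2), Pow(Add(3, Mul(32, Pow(26, 2))), -1))), Rational(1, 2)) = Pow(Add(-98, Mul(Rational(1, 2), Pow(Add(3, Mul(32, 676)), -1))), Rational(1, 2)) = Pow(Add(-98, Mul(Rational(1, 2), Pow(Add(3, 21632), -1))), Rational(1, 2)) = Pow(Add(-98, Mul(Rational(1, 2), Pow(21635, -1))), Rational(1, 2)) = Pow(Add(-98, Mul(Rational(1, 2), Rational(1, 21635))), Rational(1, 2)) = Pow(Add(-98, Rational(1, 43270)), Rational(1, 2)) = Pow(Rational(-4240459, 43270), Rational(1, 2)) = Mul(Rational(1, 43270), I, Pow(183484660930, Rational(1, 2)))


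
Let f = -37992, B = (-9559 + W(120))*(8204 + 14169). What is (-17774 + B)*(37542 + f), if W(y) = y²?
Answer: -48730463550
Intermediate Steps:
B = 108307693 (B = (-9559 + 120²)*(8204 + 14169) = (-9559 + 14400)*22373 = 4841*22373 = 108307693)
(-17774 + B)*(37542 + f) = (-17774 + 108307693)*(37542 - 37992) = 108289919*(-450) = -48730463550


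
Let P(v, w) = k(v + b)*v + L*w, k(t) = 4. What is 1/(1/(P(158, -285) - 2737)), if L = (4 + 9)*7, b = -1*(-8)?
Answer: -28040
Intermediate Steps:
b = 8
L = 91 (L = 13*7 = 91)
P(v, w) = 4*v + 91*w
1/(1/(P(158, -285) - 2737)) = 1/(1/((4*158 + 91*(-285)) - 2737)) = 1/(1/((632 - 25935) - 2737)) = 1/(1/(-25303 - 2737)) = 1/(1/(-28040)) = 1/(-1/28040) = -28040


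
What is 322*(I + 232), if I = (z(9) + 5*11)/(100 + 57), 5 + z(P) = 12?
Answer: 11748492/157 ≈ 74831.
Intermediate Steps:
z(P) = 7 (z(P) = -5 + 12 = 7)
I = 62/157 (I = (7 + 5*11)/(100 + 57) = (7 + 55)/157 = 62*(1/157) = 62/157 ≈ 0.39490)
322*(I + 232) = 322*(62/157 + 232) = 322*(36486/157) = 11748492/157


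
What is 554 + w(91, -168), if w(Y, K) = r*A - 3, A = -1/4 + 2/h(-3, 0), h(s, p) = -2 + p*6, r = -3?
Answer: 2219/4 ≈ 554.75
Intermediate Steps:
h(s, p) = -2 + 6*p
A = -5/4 (A = -1/4 + 2/(-2 + 6*0) = -1*¼ + 2/(-2 + 0) = -¼ + 2/(-2) = -¼ + 2*(-½) = -¼ - 1 = -5/4 ≈ -1.2500)
w(Y, K) = ¾ (w(Y, K) = -3*(-5/4) - 3 = 15/4 - 3 = ¾)
554 + w(91, -168) = 554 + ¾ = 2219/4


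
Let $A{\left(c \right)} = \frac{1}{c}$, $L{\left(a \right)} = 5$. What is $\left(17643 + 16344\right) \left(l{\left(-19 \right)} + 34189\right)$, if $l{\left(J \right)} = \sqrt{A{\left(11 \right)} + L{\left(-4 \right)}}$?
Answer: $1161981543 + \frac{67974 \sqrt{154}}{11} \approx 1.1621 \cdot 10^{9}$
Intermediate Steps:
$l{\left(J \right)} = \frac{2 \sqrt{154}}{11}$ ($l{\left(J \right)} = \sqrt{\frac{1}{11} + 5} = \sqrt{\frac{56}{11}} = \frac{2 \sqrt{154}}{11}$)
$\left(17643 + 16344\right) \left(l{\left(-19 \right)} + 34189\right) = \left(17643 + 16344\right) \left(\frac{2 \sqrt{154}}{11} + 34189\right) = 33987 \left(34189 + \frac{2 \sqrt{154}}{11}\right) = 1161981543 + \frac{67974 \sqrt{154}}{11}$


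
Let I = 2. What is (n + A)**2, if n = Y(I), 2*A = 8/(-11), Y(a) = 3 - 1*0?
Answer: 841/121 ≈ 6.9504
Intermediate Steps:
Y(a) = 3 (Y(a) = 3 + 0 = 3)
A = -4/11 (A = (8/(-11))/2 = (8*(-1/11))/2 = (1/2)*(-8/11) = -4/11 ≈ -0.36364)
n = 3
(n + A)**2 = (3 - 4/11)**2 = (29/11)**2 = 841/121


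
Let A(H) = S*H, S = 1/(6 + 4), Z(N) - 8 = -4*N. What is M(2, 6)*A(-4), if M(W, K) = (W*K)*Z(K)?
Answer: 384/5 ≈ 76.800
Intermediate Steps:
Z(N) = 8 - 4*N
M(W, K) = K*W*(8 - 4*K) (M(W, K) = (W*K)*(8 - 4*K) = (K*W)*(8 - 4*K) = K*W*(8 - 4*K))
S = 1/10 ≈ 0.10000
A(H) = H/10
M(2, 6)*A(-4) = (4*6*2*(2 - 1*6))*((1/10)*(-4)) = (4*6*2*(2 - 6))*(-2/5) = (4*6*2*(-4))*(-2/5) = -192*(-2/5) = 384/5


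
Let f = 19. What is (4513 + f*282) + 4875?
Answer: 14746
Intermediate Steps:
(4513 + f*282) + 4875 = (4513 + 19*282) + 4875 = (4513 + 5358) + 4875 = 9871 + 4875 = 14746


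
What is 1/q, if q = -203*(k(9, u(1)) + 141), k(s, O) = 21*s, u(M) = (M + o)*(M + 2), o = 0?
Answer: -1/66990 ≈ -1.4928e-5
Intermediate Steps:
u(M) = M*(2 + M) (u(M) = (M + 0)*(M + 2) = M*(2 + M))
q = -66990 (q = -203*(21*9 + 141) = -203*(189 + 141) = -203*330 = -66990)
1/q = 1/(-66990) = -1/66990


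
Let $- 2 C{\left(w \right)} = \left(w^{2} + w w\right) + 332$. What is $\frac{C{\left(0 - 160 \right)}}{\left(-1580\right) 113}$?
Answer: $\frac{12883}{89270} \approx 0.14432$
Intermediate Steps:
$C{\left(w \right)} = -166 - w^{2}$ ($C{\left(w \right)} = - \frac{\left(w^{2} + w w\right) + 332}{2} = - \frac{\left(w^{2} + w^{2}\right) + 332}{2} = - \frac{2 w^{2} + 332}{2} = - \frac{332 + 2 w^{2}}{2} = -166 - w^{2}$)
$\frac{C{\left(0 - 160 \right)}}{\left(-1580\right) 113} = \frac{-166 - \left(0 - 160\right)^{2}}{\left(-1580\right) 113} = \frac{-166 - \left(0 - 160\right)^{2}}{-178540} = \left(-166 - \left(-160\right)^{2}\right) \left(- \frac{1}{178540}\right) = \left(-166 - 25600\right) \left(- \frac{1}{178540}\right) = \left(-25766\right) \left(- \frac{1}{178540}\right) = \frac{12883}{89270}$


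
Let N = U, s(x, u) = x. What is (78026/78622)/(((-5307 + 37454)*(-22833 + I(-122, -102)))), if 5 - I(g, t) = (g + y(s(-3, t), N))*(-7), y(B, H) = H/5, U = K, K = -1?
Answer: -15005/11511323101153 ≈ -1.3035e-9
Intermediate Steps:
U = -1
N = -1
y(B, H) = H/5 (y(B, H) = H*(⅕) = H/5)
I(g, t) = 18/5 + 7*g (I(g, t) = 5 - (g + (⅕)*(-1))*(-7) = 5 - (g - ⅕)*(-7) = 5 - (-⅕ + g)*(-7) = 5 - (7/5 - 7*g) = 5 + (-7/5 + 7*g) = 18/5 + 7*g)
(78026/78622)/(((-5307 + 37454)*(-22833 + I(-122, -102)))) = (78026/78622)/(((-5307 + 37454)*(-22833 + (18/5 + 7*(-122))))) = (78026*(1/78622))/((32147*(-22833 + (18/5 - 854)))) = 39013/(39311*((32147*(-22833 - 4252/5)))) = 39013/(39311*((32147*(-118417/5)))) = 39013/(39311*(-3806751299/5)) = (39013/39311)*(-5/3806751299) = -15005/11511323101153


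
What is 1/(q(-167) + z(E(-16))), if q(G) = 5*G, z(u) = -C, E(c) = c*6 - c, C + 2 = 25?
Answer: -1/858 ≈ -0.0011655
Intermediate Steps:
C = 23 (C = -2 + 25 = 23)
E(c) = 5*c (E(c) = 6*c - c = 5*c)
z(u) = -23 (z(u) = -1*23 = -23)
1/(q(-167) + z(E(-16))) = 1/(5*(-167) - 23) = 1/(-835 - 23) = 1/(-858) = -1/858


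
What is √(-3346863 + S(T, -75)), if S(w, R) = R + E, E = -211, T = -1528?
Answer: I*√3347149 ≈ 1829.5*I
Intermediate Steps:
S(w, R) = -211 + R (S(w, R) = R - 211 = -211 + R)
√(-3346863 + S(T, -75)) = √(-3346863 + (-211 - 75)) = √(-3346863 - 286) = √(-3347149) = I*√3347149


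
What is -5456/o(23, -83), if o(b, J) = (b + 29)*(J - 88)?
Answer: 1364/2223 ≈ 0.61359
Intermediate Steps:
o(b, J) = (-88 + J)*(29 + b) (o(b, J) = (29 + b)*(-88 + J) = (-88 + J)*(29 + b))
-5456/o(23, -83) = -5456/(-2552 - 88*23 + 29*(-83) - 83*23) = -5456/(-2552 - 2024 - 2407 - 1909) = -5456/(-8892) = -5456*(-1/8892) = 1364/2223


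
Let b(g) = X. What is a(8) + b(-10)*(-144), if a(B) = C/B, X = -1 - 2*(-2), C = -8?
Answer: -433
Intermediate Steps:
X = 3 (X = -1 + 4 = 3)
b(g) = 3
a(B) = -8/B
a(8) + b(-10)*(-144) = -8/8 + 3*(-144) = -8*1/8 - 432 = -1 - 432 = -433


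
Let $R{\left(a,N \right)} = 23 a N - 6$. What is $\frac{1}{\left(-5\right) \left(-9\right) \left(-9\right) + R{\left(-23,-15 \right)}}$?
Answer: $\frac{1}{7524} \approx 0.00013291$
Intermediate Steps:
$R{\left(a,N \right)} = -6 + 23 N a$ ($R{\left(a,N \right)} = 23 N a - 6 = -6 + 23 N a$)
$\frac{1}{\left(-5\right) \left(-9\right) \left(-9\right) + R{\left(-23,-15 \right)}} = \frac{1}{\left(-5\right) \left(-9\right) \left(-9\right) - \left(6 + 345 \left(-23\right)\right)} = \frac{1}{45 \left(-9\right) + \left(-6 + 7935\right)} = \frac{1}{-405 + 7929} = \frac{1}{7524}$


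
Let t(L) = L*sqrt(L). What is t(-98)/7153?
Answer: -686*I*sqrt(2)/7153 ≈ -0.13563*I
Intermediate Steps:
t(L) = L**(3/2)
t(-98)/7153 = (-98)**(3/2)/7153 = -686*I*sqrt(2)*(1/7153) = -686*I*sqrt(2)/7153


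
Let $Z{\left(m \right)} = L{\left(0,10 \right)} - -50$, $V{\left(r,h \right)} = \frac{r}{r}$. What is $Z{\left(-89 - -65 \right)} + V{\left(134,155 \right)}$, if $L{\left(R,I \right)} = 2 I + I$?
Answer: $81$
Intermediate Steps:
$L{\left(R,I \right)} = 3 I$
$V{\left(r,h \right)} = 1$
$Z{\left(m \right)} = 80$ ($Z{\left(m \right)} = 3 \cdot 10 - -50 = 30 + 50 = 80$)
$Z{\left(-89 - -65 \right)} + V{\left(134,155 \right)} = 80 + 1 = 81$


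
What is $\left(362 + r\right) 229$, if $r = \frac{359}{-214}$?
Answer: $\frac{17657961}{214} \approx 82514.0$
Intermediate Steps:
$r = - \frac{359}{214}$ ($r = 359 \left(- \frac{1}{214}\right) = - \frac{359}{214} \approx -1.6776$)
$\left(362 + r\right) 229 = \left(362 - \frac{359}{214}\right) 229 = \frac{77109}{214} \cdot 229 = \frac{17657961}{214}$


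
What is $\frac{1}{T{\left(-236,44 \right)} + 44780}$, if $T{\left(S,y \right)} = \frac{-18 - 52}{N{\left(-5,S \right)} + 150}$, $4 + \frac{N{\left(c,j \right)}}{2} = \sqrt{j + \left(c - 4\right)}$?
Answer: $\frac{47340919}{2119904097405} - \frac{49 i \sqrt{5}}{2119904097405} \approx 2.2332 \cdot 10^{-5} - 5.1685 \cdot 10^{-11} i$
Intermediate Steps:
$N{\left(c,j \right)} = -8 + 2 \sqrt{-4 + c + j}$ ($N{\left(c,j \right)} = -8 + 2 \sqrt{j + \left(c - 4\right)} = -8 + 2 \sqrt{j + \left(-4 + c\right)} = -8 + 2 \sqrt{-4 + c + j}$)
$T{\left(S,y \right)} = - \frac{70}{142 + 2 \sqrt{-9 + S}}$ ($T{\left(S,y \right)} = \frac{-18 - 52}{\left(-8 + 2 \sqrt{-4 - 5 + S}\right) + 150} = - \frac{70}{\left(-8 + 2 \sqrt{-9 + S}\right) + 150} = - \frac{70}{142 + 2 \sqrt{-9 + S}}$)
$\frac{1}{T{\left(-236,44 \right)} + 44780} = \frac{1}{- \frac{35}{71 + \sqrt{-9 - 236}} + 44780} = \frac{1}{- \frac{35}{71 + \sqrt{-245}} + 44780} = \frac{1}{- \frac{35}{71 + 7 i \sqrt{5}} + 44780} = \frac{1}{44780 - \frac{35}{71 + 7 i \sqrt{5}}}$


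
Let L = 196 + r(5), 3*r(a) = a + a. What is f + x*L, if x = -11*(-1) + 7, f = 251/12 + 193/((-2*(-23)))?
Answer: 997219/276 ≈ 3613.1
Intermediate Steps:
f = 6931/276 (f = 251*(1/12) + 193/46 = 251/12 + 193*(1/46) = 251/12 + 193/46 = 6931/276 ≈ 25.112)
x = 18 (x = 11 + 7 = 18)
r(a) = 2*a/3 (r(a) = (a + a)/3 = (2*a)/3 = 2*a/3)
L = 598/3 (L = 196 + (⅔)*5 = 196 + 10/3 = 598/3 ≈ 199.33)
f + x*L = 6931/276 + 18*(598/3) = 6931/276 + 3588 = 997219/276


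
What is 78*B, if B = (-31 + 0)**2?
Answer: 74958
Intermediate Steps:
B = 961 (B = (-31)**2 = 961)
78*B = 78*961 = 74958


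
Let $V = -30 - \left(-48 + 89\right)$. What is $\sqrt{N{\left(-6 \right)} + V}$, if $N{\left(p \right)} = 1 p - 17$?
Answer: $i \sqrt{94} \approx 9.6954 i$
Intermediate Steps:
$N{\left(p \right)} = -17 + p$ ($N{\left(p \right)} = p - 17 = -17 + p$)
$V = -71$ ($V = -30 - 41 = -71$)
$\sqrt{N{\left(-6 \right)} + V} = \sqrt{\left(-17 - 6\right) - 71} = \sqrt{-23 - 71} = \sqrt{-94} = i \sqrt{94}$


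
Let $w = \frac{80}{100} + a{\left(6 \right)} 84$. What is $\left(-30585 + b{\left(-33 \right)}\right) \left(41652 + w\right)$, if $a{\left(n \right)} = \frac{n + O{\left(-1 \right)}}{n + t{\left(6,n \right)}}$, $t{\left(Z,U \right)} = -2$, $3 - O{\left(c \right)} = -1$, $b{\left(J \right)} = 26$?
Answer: $- \frac{6396426526}{5} \approx -1.2793 \cdot 10^{9}$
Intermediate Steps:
$O{\left(c \right)} = 4$ ($O{\left(c \right)} = 3 - -1 = 3 + 1 = 4$)
$a{\left(n \right)} = \frac{4 + n}{-2 + n}$ ($a{\left(n \right)} = \frac{n + 4}{n - 2} = \frac{4 + n}{-2 + n}$)
$w = \frac{1054}{5}$ ($w = \frac{80}{100} + \frac{4 + 6}{-2 + 6} \cdot 84 = 80 \cdot \frac{1}{100} + \frac{1}{4} \cdot 10 \cdot 84 = \frac{4}{5} + \frac{1}{4} \cdot 10 \cdot 84 = \frac{4}{5} + \frac{5}{2} \cdot 84 = \frac{4}{5} + 210 = \frac{1054}{5} \approx 210.8$)
$\left(-30585 + b{\left(-33 \right)}\right) \left(41652 + w\right) = \left(-30585 + 26\right) \left(41652 + \frac{1054}{5}\right) = \left(-30559\right) \frac{209314}{5} = - \frac{6396426526}{5}$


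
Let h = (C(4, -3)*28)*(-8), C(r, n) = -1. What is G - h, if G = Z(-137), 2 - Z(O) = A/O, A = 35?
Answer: -30379/137 ≈ -221.74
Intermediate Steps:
Z(O) = 2 - 35/O
h = 224 (h = -1*28*(-8) = -28*(-8) = 224)
G = 309/137 (G = 2 - 35/(-137) = 2 - 35*(-1/137) = 2 + 35/137 = 309/137 ≈ 2.2555)
G - h = 309/137 - 1*224 = 309/137 - 224 = -30379/137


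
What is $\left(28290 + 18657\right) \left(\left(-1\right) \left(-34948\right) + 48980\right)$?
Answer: $3940167816$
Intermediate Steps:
$\left(28290 + 18657\right) \left(\left(-1\right) \left(-34948\right) + 48980\right) = 46947 \left(34948 + 48980\right) = 46947 \cdot 83928 = 3940167816$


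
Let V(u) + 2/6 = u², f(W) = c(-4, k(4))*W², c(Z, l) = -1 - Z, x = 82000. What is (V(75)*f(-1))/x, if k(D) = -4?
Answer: 8437/41000 ≈ 0.20578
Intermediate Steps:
f(W) = 3*W² (f(W) = (-1 - 1*(-4))*W² = (-1 + 4)*W² = 3*W²)
V(u) = -⅓ + u²
(V(75)*f(-1))/x = ((-⅓ + 75²)*(3*(-1)²))/82000 = ((-⅓ + 5625)*(3*1))*(1/82000) = ((16874/3)*3)*(1/82000) = 16874*(1/82000) = 8437/41000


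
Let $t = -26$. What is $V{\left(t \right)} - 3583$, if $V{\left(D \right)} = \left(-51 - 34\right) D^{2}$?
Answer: $-61043$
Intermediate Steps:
$V{\left(D \right)} = - 85 D^{2}$
$V{\left(t \right)} - 3583 = - 85 \left(-26\right)^{2} - 3583 = \left(-85\right) 676 - 3583 = -57460 - 3583 = -61043$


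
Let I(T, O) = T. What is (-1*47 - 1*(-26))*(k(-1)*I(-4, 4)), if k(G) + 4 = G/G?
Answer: -252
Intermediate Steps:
k(G) = -3 (k(G) = -4 + G/G = -4 + 1 = -3)
(-1*47 - 1*(-26))*(k(-1)*I(-4, 4)) = (-1*47 - 1*(-26))*(-3*(-4)) = (-47 + 26)*12 = -21*12 = -252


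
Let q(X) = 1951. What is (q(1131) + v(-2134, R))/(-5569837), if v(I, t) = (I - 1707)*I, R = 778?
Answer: -90095/61207 ≈ -1.4720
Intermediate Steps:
v(I, t) = I*(-1707 + I) (v(I, t) = (-1707 + I)*I = I*(-1707 + I))
(q(1131) + v(-2134, R))/(-5569837) = (1951 - 2134*(-1707 - 2134))/(-5569837) = (1951 - 2134*(-3841))*(-1/5569837) = (1951 + 8196694)*(-1/5569837) = 8198645*(-1/5569837) = -90095/61207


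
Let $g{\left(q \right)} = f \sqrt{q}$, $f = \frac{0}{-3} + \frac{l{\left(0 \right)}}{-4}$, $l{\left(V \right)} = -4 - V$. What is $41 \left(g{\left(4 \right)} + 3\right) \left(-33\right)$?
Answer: $-6765$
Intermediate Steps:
$f = 1$ ($f = \frac{0}{-3} + \frac{-4 - 0}{-4} = 0 \left(- \frac{1}{3}\right) + \left(-4 + 0\right) \left(- \frac{1}{4}\right) = 0 - -1 = 0 + 1 = 1$)
$g{\left(q \right)} = \sqrt{q}$ ($g{\left(q \right)} = 1 \sqrt{q} = \sqrt{q}$)
$41 \left(g{\left(4 \right)} + 3\right) \left(-33\right) = 41 \left(\sqrt{4} + 3\right) \left(-33\right) = 41 \left(2 + 3\right) \left(-33\right) = 41 \cdot 5 \left(-33\right) = 205 \left(-33\right) = -6765$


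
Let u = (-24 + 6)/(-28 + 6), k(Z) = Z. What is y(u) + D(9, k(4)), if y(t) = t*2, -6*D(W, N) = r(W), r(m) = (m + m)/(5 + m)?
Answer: 219/154 ≈ 1.4221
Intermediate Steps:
r(m) = 2*m/(5 + m) (r(m) = (2*m)/(5 + m) = 2*m/(5 + m))
D(W, N) = -W/(3*(5 + W))
u = 9/11 (u = -18/(-22) = -18*(-1/22) = 9/11 ≈ 0.81818)
y(t) = 2*t
y(u) + D(9, k(4)) = 2*(9/11) - 1*9/(15 + 3*9) = 18/11 - 1*9/(15 + 27) = 18/11 - 1*9/42 = 18/11 - 1*9*1/42 = 18/11 - 3/14 = 219/154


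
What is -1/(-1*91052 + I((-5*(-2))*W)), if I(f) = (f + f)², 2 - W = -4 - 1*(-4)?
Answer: 1/89452 ≈ 1.1179e-5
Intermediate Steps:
W = 2 (W = 2 - (-4 - 1*(-4)) = 2 - (-4 + 4) = 2 - 1*0 = 2 + 0 = 2)
I(f) = 4*f² (I(f) = (2*f)² = 4*f²)
-1/(-1*91052 + I((-5*(-2))*W)) = -1/(-1*91052 + 4*(-5*(-2)*2)²) = -1/(-91052 + 4*(10*2)²) = -1/(-91052 + 4*20²) = -1/(-91052 + 4*400) = -1/(-91052 + 1600) = -1/(-89452) = -1*(-1/89452) = 1/89452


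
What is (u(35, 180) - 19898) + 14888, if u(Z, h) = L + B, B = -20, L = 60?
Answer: -4970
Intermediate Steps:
u(Z, h) = 40 (u(Z, h) = 60 - 20 = 40)
(u(35, 180) - 19898) + 14888 = (40 - 19898) + 14888 = -19858 + 14888 = -4970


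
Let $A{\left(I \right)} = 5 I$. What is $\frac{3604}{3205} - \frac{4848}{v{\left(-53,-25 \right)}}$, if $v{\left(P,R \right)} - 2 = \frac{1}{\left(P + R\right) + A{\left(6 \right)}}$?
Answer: $- \frac{149094788}{60895} \approx -2448.4$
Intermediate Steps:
$v{\left(P,R \right)} = 2 + \frac{1}{30 + P + R}$ ($v{\left(P,R \right)} = 2 + \frac{1}{\left(P + R\right) + 5 \cdot 6} = 2 + \frac{1}{\left(P + R\right) + 30} = 2 + \frac{1}{30 + P + R}$)
$\frac{3604}{3205} - \frac{4848}{v{\left(-53,-25 \right)}} = \frac{3604}{3205} - \frac{4848}{\frac{1}{30 - 53 - 25} \left(61 + 2 \left(-53\right) + 2 \left(-25\right)\right)} = 3604 \cdot \frac{1}{3205} - \frac{4848}{\frac{1}{-48} \left(61 - 106 - 50\right)} = \frac{3604}{3205} - \frac{4848}{\left(- \frac{1}{48}\right) \left(-95\right)} = \frac{3604}{3205} - \frac{4848}{\frac{95}{48}} = \frac{3604}{3205} - \frac{232704}{95} = - \frac{149094788}{60895}$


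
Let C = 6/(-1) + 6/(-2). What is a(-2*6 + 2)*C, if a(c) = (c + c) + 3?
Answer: 153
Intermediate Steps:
a(c) = 3 + 2*c (a(c) = 2*c + 3 = 3 + 2*c)
C = -9 (C = 6*(-1) + 6*(-½) = -6 - 3 = -9)
a(-2*6 + 2)*C = (3 + 2*(-2*6 + 2))*(-9) = (3 + 2*(-12 + 2))*(-9) = (3 + 2*(-10))*(-9) = (3 - 20)*(-9) = -17*(-9) = 153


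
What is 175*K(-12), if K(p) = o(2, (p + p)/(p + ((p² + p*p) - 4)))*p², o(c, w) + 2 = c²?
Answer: 50400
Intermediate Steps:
o(c, w) = -2 + c²
K(p) = 2*p² (K(p) = (-2 + 2²)*p² = (-2 + 4)*p² = 2*p²)
175*K(-12) = 175*(2*(-12)²) = 175*(2*144) = 175*288 = 50400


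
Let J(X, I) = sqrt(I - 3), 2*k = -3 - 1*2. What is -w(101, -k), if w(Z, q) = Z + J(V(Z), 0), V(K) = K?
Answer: -101 - I*sqrt(3) ≈ -101.0 - 1.732*I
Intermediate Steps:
k = -5/2 (k = (-3 - 1*2)/2 = (-3 - 2)/2 = (1/2)*(-5) = -5/2 ≈ -2.5000)
J(X, I) = sqrt(-3 + I)
w(Z, q) = Z + I*sqrt(3) (w(Z, q) = Z + sqrt(-3 + 0) = Z + sqrt(-3) = Z + I*sqrt(3))
-w(101, -k) = -(101 + I*sqrt(3)) = -101 - I*sqrt(3)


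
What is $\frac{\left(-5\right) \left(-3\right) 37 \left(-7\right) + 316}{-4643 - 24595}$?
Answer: $\frac{3569}{29238} \approx 0.12207$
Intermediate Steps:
$\frac{\left(-5\right) \left(-3\right) 37 \left(-7\right) + 316}{-4643 - 24595} = \frac{15 \cdot 37 \left(-7\right) + 316}{-29238} = \left(555 \left(-7\right) + 316\right) \left(- \frac{1}{29238}\right) = \left(-3885 + 316\right) \left(- \frac{1}{29238}\right) = \left(-3569\right) \left(- \frac{1}{29238}\right) = \frac{3569}{29238}$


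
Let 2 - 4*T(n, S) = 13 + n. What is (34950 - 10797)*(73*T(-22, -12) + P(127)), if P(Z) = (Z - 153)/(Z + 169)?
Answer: 358647897/74 ≈ 4.8466e+6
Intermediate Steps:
T(n, S) = -11/4 - n/4 (T(n, S) = ½ - (13 + n)/4 = ½ + (-13/4 - n/4) = -11/4 - n/4)
P(Z) = (-153 + Z)/(169 + Z)
(34950 - 10797)*(73*T(-22, -12) + P(127)) = (34950 - 10797)*(73*(-11/4 - ¼*(-22)) + (-153 + 127)/(169 + 127)) = 24153*(73*(-11/4 + 11/2) - 26/296) = 24153*(73*(11/4) + (1/296)*(-26)) = 24153*(803/4 - 13/148) = 24153*(14849/74) = 358647897/74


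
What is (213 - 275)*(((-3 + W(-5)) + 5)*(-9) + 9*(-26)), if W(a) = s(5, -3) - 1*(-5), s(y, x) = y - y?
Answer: 18414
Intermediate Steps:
s(y, x) = 0
W(a) = 5 (W(a) = 0 - 1*(-5) = 0 + 5 = 5)
(213 - 275)*(((-3 + W(-5)) + 5)*(-9) + 9*(-26)) = (213 - 275)*(((-3 + 5) + 5)*(-9) + 9*(-26)) = -62*((2 + 5)*(-9) - 234) = -62*(7*(-9) - 234) = -62*(-63 - 234) = -62*(-297) = 18414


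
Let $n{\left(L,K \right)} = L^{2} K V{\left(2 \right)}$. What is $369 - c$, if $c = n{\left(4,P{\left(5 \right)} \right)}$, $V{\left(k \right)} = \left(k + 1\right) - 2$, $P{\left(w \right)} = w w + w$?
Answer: $-111$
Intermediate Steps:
$P{\left(w \right)} = w + w^{2}$ ($P{\left(w \right)} = w^{2} + w = w + w^{2}$)
$V{\left(k \right)} = -1 + k$ ($V{\left(k \right)} = \left(1 + k\right) - 2 = -1 + k$)
$n{\left(L,K \right)} = K L^{2}$ ($n{\left(L,K \right)} = L^{2} K \left(-1 + 2\right) = K L^{2} \cdot 1 = K L^{2}$)
$c = 480$ ($c = 5 \left(1 + 5\right) 4^{2} = 5 \cdot 6 \cdot 16 = 30 \cdot 16 = 480$)
$369 - c = 369 - 480 = -111$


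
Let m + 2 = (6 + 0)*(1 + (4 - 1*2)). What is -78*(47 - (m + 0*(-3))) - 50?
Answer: -2468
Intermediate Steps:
m = 16 (m = -2 + (6 + 0)*(1 + (4 - 1*2)) = -2 + 6*(1 + (4 - 2)) = -2 + 6*(1 + 2) = -2 + 6*3 = -2 + 18 = 16)
-78*(47 - (m + 0*(-3))) - 50 = -78*(47 - (16 + 0*(-3))) - 50 = -78*(47 - (16 + 0)) - 50 = -78*(47 - 1*16) - 50 = -78*(47 - 16) - 50 = -78*31 - 50 = -2418 - 50 = -2468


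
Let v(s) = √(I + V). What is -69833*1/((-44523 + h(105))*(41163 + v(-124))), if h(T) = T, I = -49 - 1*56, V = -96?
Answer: 958178593/25087179352620 - 69833*I*√201/75261538057860 ≈ 3.8194e-5 - 1.3155e-8*I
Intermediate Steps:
I = -105 (I = -49 - 56 = -105)
v(s) = I*√201 (v(s) = √(-105 - 96) = √(-201) = I*√201)
-69833*1/((-44523 + h(105))*(41163 + v(-124))) = -69833*1/((-44523 + 105)*(41163 + I*√201)) = -69833*(-1/(44418*(41163 + I*√201))) = -69833/(-1828378134 - 44418*I*√201)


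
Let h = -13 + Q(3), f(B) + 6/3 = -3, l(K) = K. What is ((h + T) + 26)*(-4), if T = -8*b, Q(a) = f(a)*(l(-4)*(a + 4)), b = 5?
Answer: -452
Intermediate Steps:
f(B) = -5 (f(B) = -2 - 3 = -5)
Q(a) = 80 + 20*a (Q(a) = -(-20)*(a + 4) = -(-20)*(4 + a) = -5*(-16 - 4*a) = 80 + 20*a)
T = -40 (T = -8*5 = -40)
h = 127 (h = -13 + (80 + 20*3) = -13 + (80 + 60) = -13 + 140 = 127)
((h + T) + 26)*(-4) = ((127 - 40) + 26)*(-4) = (87 + 26)*(-4) = 113*(-4) = -452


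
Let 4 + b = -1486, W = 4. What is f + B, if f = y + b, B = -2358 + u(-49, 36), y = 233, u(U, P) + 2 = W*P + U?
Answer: -3522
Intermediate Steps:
u(U, P) = -2 + U + 4*P (u(U, P) = -2 + (4*P + U) = -2 + (U + 4*P) = -2 + U + 4*P)
b = -1490 (b = -4 - 1486 = -1490)
B = -2265 (B = -2358 + (-2 - 49 + 4*36) = -2358 + (-2 - 49 + 144) = -2358 + 93 = -2265)
f = -1257 (f = 233 - 1490 = -1257)
f + B = -1257 - 2265 = -3522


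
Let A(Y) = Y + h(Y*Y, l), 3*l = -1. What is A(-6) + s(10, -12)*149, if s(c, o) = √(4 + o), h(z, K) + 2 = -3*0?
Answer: -8 + 298*I*√2 ≈ -8.0 + 421.44*I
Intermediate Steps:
l = -⅓ (l = (⅓)*(-1) = -⅓ ≈ -0.33333)
h(z, K) = -2 (h(z, K) = -2 - 3*0 = -2 + 0 = -2)
A(Y) = -2 + Y (A(Y) = Y - 2 = -2 + Y)
A(-6) + s(10, -12)*149 = (-2 - 6) + √(4 - 12)*149 = -8 + √(-8)*149 = -8 + (2*I*√2)*149 = -8 + 298*I*√2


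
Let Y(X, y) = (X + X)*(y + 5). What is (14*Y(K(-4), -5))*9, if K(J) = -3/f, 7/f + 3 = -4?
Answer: 0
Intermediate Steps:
f = -1 (f = 7/(-3 - 4) = 7/(-7) = 7*(-1/7) = -1)
K(J) = 3 (K(J) = -3/(-1) = -3*(-1) = 3)
Y(X, y) = 2*X*(5 + y) (Y(X, y) = (2*X)*(5 + y) = 2*X*(5 + y))
(14*Y(K(-4), -5))*9 = (14*(2*3*(5 - 5)))*9 = (14*(2*3*0))*9 = (14*0)*9 = 0*9 = 0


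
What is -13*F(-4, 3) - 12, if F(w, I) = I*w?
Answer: 144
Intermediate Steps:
-13*F(-4, 3) - 12 = -39*(-4) - 12 = -13*(-12) - 12 = 156 - 12 = 144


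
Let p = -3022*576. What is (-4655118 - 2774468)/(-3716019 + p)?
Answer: 7429586/5456691 ≈ 1.3616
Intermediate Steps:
p = -1740672
(-4655118 - 2774468)/(-3716019 + p) = (-4655118 - 2774468)/(-3716019 - 1740672) = -7429586/(-5456691) = -7429586*(-1/5456691) = 7429586/5456691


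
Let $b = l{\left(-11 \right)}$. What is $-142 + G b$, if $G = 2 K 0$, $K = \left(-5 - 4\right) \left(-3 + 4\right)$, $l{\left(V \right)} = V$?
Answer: $-142$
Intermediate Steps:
$b = -11$
$K = -9$ ($K = \left(-9\right) 1 = -9$)
$G = 0$ ($G = 2 \left(-9\right) 0 = \left(-18\right) 0 = 0$)
$-142 + G b = -142 + 0 \left(-11\right) = -142 + 0 = -142$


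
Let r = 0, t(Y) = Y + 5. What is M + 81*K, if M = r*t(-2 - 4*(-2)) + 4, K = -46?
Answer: -3722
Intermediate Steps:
t(Y) = 5 + Y
M = 4 (M = 0*(5 + (-2 - 4*(-2))) + 4 = 0*(5 + (-2 + 8)) + 4 = 0*(5 + 6) + 4 = 0*11 + 4 = 0 + 4 = 4)
M + 81*K = 4 + 81*(-46) = 4 - 3726 = -3722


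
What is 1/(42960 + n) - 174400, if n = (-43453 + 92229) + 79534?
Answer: -29869487999/171270 ≈ -1.7440e+5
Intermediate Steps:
n = 128310 (n = 48776 + 79534 = 128310)
1/(42960 + n) - 174400 = 1/(42960 + 128310) - 174400 = 1/171270 - 174400 = -29869487999/171270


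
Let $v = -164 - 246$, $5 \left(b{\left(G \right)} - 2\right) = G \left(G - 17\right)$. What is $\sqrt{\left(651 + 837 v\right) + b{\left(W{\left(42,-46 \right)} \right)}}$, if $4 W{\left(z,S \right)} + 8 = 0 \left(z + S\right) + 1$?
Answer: $\frac{i \sqrt{5480167}}{4} \approx 585.24 i$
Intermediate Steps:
$W{\left(z,S \right)} = - \frac{7}{4}$ ($W{\left(z,S \right)} = -2 + \frac{0 \left(z + S\right) + 1}{4} = -2 + \frac{0 \left(S + z\right) + 1}{4} = -2 + \frac{0 + 1}{4} = -2 + \frac{1}{4} \cdot 1 = -2 + \frac{1}{4} = - \frac{7}{4}$)
$b{\left(G \right)} = 2 + \frac{G \left(-17 + G\right)}{5}$ ($b{\left(G \right)} = 2 + \frac{G \left(G - 17\right)}{5} = 2 + \frac{G \left(-17 + G\right)}{5}$)
$v = -410$
$\sqrt{\left(651 + 837 v\right) + b{\left(W{\left(42,-46 \right)} \right)}} = \sqrt{\left(651 + 837 \left(-410\right)\right) + \left(2 - - \frac{119}{20} + \frac{\left(- \frac{7}{4}\right)^{2}}{5}\right)} = \sqrt{\left(651 - 343170\right) + \left(2 + \frac{119}{20} + \frac{1}{5} \cdot \frac{49}{16}\right)} = \sqrt{-342519 + \left(2 + \frac{119}{20} + \frac{49}{80}\right)} = \sqrt{-342519 + \frac{137}{16}} = \sqrt{- \frac{5480167}{16}} = \frac{i \sqrt{5480167}}{4}$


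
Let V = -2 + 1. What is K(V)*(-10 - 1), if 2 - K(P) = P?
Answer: -33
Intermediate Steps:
V = -1
K(P) = 2 - P
K(V)*(-10 - 1) = (2 - 1*(-1))*(-10 - 1) = (2 + 1)*(-11) = 3*(-11) = -33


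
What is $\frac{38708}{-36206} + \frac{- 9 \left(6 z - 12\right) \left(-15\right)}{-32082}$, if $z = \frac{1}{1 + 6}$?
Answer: $- \frac{692630101}{677577187} \approx -1.0222$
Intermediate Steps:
$z = \frac{1}{7} \approx 0.14286$
$\frac{38708}{-36206} + \frac{- 9 \left(6 z - 12\right) \left(-15\right)}{-32082} = \frac{38708}{-36206} + \frac{- 9 \left(6 \cdot \frac{1}{7} - 12\right) \left(-15\right)}{-32082} = 38708 \left(- \frac{1}{36206}\right) + - 9 \left(\frac{6}{7} - 12\right) \left(-15\right) \left(- \frac{1}{32082}\right) = - \frac{19354}{18103} + \left(-9\right) \left(- \frac{78}{7}\right) \left(-15\right) \left(- \frac{1}{32082}\right) = - \frac{19354}{18103} + \frac{702}{7} \left(-15\right) \left(- \frac{1}{32082}\right) = - \frac{19354}{18103} - - \frac{1755}{37429} = - \frac{19354}{18103} + \frac{1755}{37429} = - \frac{692630101}{677577187}$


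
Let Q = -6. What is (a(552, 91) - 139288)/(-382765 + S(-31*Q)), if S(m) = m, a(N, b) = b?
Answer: 139197/382579 ≈ 0.36384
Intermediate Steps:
(a(552, 91) - 139288)/(-382765 + S(-31*Q)) = (91 - 139288)/(-382765 - 31*(-6)) = -139197/(-382765 + 186) = -139197/(-382579) = -139197*(-1/382579) = 139197/382579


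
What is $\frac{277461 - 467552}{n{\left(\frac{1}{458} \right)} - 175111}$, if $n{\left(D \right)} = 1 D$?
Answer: $\frac{87061678}{80200837} \approx 1.0855$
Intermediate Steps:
$n{\left(D \right)} = D$
$\frac{277461 - 467552}{n{\left(\frac{1}{458} \right)} - 175111} = \frac{277461 - 467552}{\frac{1}{458} - 175111} = - \frac{190091}{\frac{1}{458} - 175111} = - \frac{190091}{- \frac{80200837}{458}} = \left(-190091\right) \left(- \frac{458}{80200837}\right) = \frac{87061678}{80200837}$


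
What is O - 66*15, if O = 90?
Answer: -900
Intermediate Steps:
O - 66*15 = 90 - 66*15 = 90 - 990 = -900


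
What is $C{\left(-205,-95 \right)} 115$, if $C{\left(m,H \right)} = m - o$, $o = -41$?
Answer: $-18860$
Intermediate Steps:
$C{\left(m,H \right)} = 41 + m$ ($C{\left(m,H \right)} = m - -41 = m + 41 = 41 + m$)
$C{\left(-205,-95 \right)} 115 = \left(41 - 205\right) 115 = \left(-164\right) 115 = -18860$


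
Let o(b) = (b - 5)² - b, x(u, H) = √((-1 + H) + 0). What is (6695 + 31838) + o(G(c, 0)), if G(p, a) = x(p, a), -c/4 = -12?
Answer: 38557 - 11*I ≈ 38557.0 - 11.0*I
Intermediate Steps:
c = 48 (c = -4*(-12) = 48)
x(u, H) = √(-1 + H)
G(p, a) = √(-1 + a)
o(b) = (-5 + b)² - b
(6695 + 31838) + o(G(c, 0)) = (6695 + 31838) + ((-5 + √(-1 + 0))² - √(-1 + 0)) = 38533 + ((-5 + √(-1))² - √(-1)) = 38533 + ((-5 + I)² - I) = 38533 + (-5 + I)² - I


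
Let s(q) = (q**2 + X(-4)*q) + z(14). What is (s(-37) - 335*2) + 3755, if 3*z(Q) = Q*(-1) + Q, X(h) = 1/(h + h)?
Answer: 35669/8 ≈ 4458.6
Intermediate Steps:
X(h) = 1/(2*h)
z(Q) = 0 (z(Q) = (Q*(-1) + Q)/3 = (-Q + Q)/3 = (1/3)*0 = 0)
s(q) = q**2 - q/8 (s(q) = (q**2 + ((1/2)/(-4))*q) + 0 = (q**2 + ((1/2)*(-1/4))*q) + 0 = (q**2 - q/8) + 0 = q**2 - q/8)
(s(-37) - 335*2) + 3755 = (-37*(-1/8 - 37) - 335*2) + 3755 = (-37*(-297/8) - 670) + 3755 = (10989/8 - 670) + 3755 = 5629/8 + 3755 = 35669/8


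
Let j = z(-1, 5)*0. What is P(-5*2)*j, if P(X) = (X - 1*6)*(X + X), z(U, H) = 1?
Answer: 0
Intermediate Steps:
P(X) = 2*X*(-6 + X) (P(X) = (X - 6)*(2*X) = (-6 + X)*(2*X) = 2*X*(-6 + X))
j = 0 (j = 1*0 = 0)
P(-5*2)*j = (2*(-5*2)*(-6 - 5*2))*0 = (2*(-10)*(-6 - 10))*0 = (2*(-10)*(-16))*0 = 320*0 = 0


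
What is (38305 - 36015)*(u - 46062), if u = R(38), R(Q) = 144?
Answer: -105152220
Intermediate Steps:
u = 144
(38305 - 36015)*(u - 46062) = (38305 - 36015)*(144 - 46062) = 2290*(-45918) = -105152220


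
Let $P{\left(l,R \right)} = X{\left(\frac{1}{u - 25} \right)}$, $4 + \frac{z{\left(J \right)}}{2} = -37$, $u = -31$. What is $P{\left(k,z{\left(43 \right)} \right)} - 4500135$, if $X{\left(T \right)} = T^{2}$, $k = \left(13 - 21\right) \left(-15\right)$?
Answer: $- \frac{14112423359}{3136} \approx -4.5001 \cdot 10^{6}$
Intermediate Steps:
$z{\left(J \right)} = -82$ ($z{\left(J \right)} = -8 + 2 \left(-37\right) = -8 - 74 = -82$)
$k = 120$ ($k = \left(-8\right) \left(-15\right) = 120$)
$P{\left(l,R \right)} = \frac{1}{3136}$ ($P{\left(l,R \right)} = \left(\frac{1}{-31 - 25}\right)^{2} = \left(\frac{1}{-56}\right)^{2} = \left(- \frac{1}{56}\right)^{2} = \frac{1}{3136}$)
$P{\left(k,z{\left(43 \right)} \right)} - 4500135 = \frac{1}{3136} - 4500135 = - \frac{14112423359}{3136}$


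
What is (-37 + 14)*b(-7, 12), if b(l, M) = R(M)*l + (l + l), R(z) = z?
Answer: 2254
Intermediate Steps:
b(l, M) = 2*l + M*l (b(l, M) = M*l + (l + l) = M*l + 2*l = 2*l + M*l)
(-37 + 14)*b(-7, 12) = (-37 + 14)*(-7*(2 + 12)) = -(-161)*14 = -23*(-98) = 2254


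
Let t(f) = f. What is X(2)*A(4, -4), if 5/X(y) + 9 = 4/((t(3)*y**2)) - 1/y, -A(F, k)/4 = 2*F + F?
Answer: 288/11 ≈ 26.182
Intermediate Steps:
A(F, k) = -12*F (A(F, k) = -4*(2*F + F) = -12*F)
X(y) = 5/(-9 - 1/y + 4/(3*y**2)) (X(y) = 5/(-9 + (4/((3*y**2)) - 1/y)) = 5/(-9 + (4*(1/(3*y**2)) - 1/y)) = 5/(-9 + (4/(3*y**2) - 1/y)) = 5/(-9 + (-1/y + 4/(3*y**2))) = 5/(-9 - 1/y + 4/(3*y**2)))
X(2)*A(4, -4) = (-15*2**2/(-4 + 3*2 + 27*2**2))*(-12*4) = -15*4/(-4 + 6 + 27*4)*(-48) = -15*4/(-4 + 6 + 108)*(-48) = -15*4/110*(-48) = -15*4*1/110*(-48) = -6/11*(-48) = 288/11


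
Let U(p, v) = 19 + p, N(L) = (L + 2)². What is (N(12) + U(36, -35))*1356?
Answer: 340356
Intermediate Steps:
N(L) = (2 + L)²
(N(12) + U(36, -35))*1356 = ((2 + 12)² + (19 + 36))*1356 = (14² + 55)*1356 = (196 + 55)*1356 = 251*1356 = 340356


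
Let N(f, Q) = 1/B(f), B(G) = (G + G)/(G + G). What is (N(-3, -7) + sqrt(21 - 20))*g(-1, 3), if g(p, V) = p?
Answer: -2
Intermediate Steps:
B(G) = 1 (B(G) = (2*G)/((2*G)) = (2*G)*(1/(2*G)) = 1)
N(f, Q) = 1 (N(f, Q) = 1/1 = 1)
(N(-3, -7) + sqrt(21 - 20))*g(-1, 3) = (1 + sqrt(21 - 20))*(-1) = (1 + sqrt(1))*(-1) = (1 + 1)*(-1) = 2*(-1) = -2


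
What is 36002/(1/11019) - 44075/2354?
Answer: 933845969377/2354 ≈ 3.9671e+8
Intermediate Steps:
36002/(1/11019) - 44075/2354 = 36002/(1/11019) - 44075*1/2354 = 36002*11019 - 44075/2354 = 396706038 - 44075/2354 = 933845969377/2354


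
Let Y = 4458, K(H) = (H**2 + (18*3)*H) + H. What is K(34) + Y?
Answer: 7484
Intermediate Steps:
K(H) = H**2 + 55*H (K(H) = (H**2 + 54*H) + H = H**2 + 55*H)
K(34) + Y = 34*(55 + 34) + 4458 = 34*89 + 4458 = 3026 + 4458 = 7484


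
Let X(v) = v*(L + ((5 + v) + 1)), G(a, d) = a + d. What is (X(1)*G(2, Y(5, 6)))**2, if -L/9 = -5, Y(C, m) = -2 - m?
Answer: 97344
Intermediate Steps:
L = 45 (L = -9*(-5) = 45)
X(v) = v*(51 + v) (X(v) = v*(45 + ((5 + v) + 1)) = v*(45 + (6 + v)) = v*(51 + v))
(X(1)*G(2, Y(5, 6)))**2 = ((1*(51 + 1))*(2 + (-2 - 1*6)))**2 = ((1*52)*(2 + (-2 - 6)))**2 = (52*(2 - 8))**2 = (52*(-6))**2 = (-312)**2 = 97344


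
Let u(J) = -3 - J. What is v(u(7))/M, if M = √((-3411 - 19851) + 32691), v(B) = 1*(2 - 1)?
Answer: √9429/9429 ≈ 0.010298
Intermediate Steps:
v(B) = 1 (v(B) = 1*1 = 1)
M = √9429 (M = √(-23262 + 32691) = √9429 ≈ 97.103)
v(u(7))/M = 1/√9429 = 1*(√9429/9429) = √9429/9429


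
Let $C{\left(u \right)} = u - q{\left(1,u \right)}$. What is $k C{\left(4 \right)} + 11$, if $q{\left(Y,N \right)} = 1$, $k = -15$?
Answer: $-34$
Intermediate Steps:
$C{\left(u \right)} = -1 + u$ ($C{\left(u \right)} = u - 1 = -1 + u$)
$k C{\left(4 \right)} + 11 = - 15 \left(-1 + 4\right) + 11 = \left(-15\right) 3 + 11 = -45 + 11 = -34$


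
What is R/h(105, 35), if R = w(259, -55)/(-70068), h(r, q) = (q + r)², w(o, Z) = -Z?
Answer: -11/274666560 ≈ -4.0049e-8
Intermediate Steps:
R = -55/70068 (R = -1*(-55)/(-70068) = 55*(-1/70068) = -55/70068 ≈ -0.00078495)
R/h(105, 35) = -55/(70068*(35 + 105)²) = -55/(70068*(140²)) = -55/70068/19600 = -55/70068*1/19600 = -11/274666560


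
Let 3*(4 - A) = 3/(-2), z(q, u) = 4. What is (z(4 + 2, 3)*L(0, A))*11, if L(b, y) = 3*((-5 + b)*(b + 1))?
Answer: -660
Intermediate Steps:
A = 9/2 (A = 4 - 1/(-2) = 4 - (-1)/2 = 4 - 1/3*(-3/2) = 4 + 1/2 = 9/2 ≈ 4.5000)
L(b, y) = 3*(1 + b)*(-5 + b) (L(b, y) = 3*((-5 + b)*(1 + b)) = 3*((1 + b)*(-5 + b)) = 3*(1 + b)*(-5 + b))
(z(4 + 2, 3)*L(0, A))*11 = (4*(-15 - 12*0 + 3*0**2))*11 = (4*(-15 + 0 + 3*0))*11 = (4*(-15 + 0 + 0))*11 = (4*(-15))*11 = -60*11 = -660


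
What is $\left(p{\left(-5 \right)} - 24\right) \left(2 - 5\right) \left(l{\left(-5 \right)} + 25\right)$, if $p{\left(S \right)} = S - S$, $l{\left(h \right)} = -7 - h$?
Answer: $1656$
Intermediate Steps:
$p{\left(S \right)} = 0$
$\left(p{\left(-5 \right)} - 24\right) \left(2 - 5\right) \left(l{\left(-5 \right)} + 25\right) = \left(0 - 24\right) \left(2 - 5\right) \left(\left(-7 - -5\right) + 25\right) = \left(-24\right) \left(-3\right) \left(\left(-7 + 5\right) + 25\right) = 72 \left(-2 + 25\right) = 72 \cdot 23 = 1656$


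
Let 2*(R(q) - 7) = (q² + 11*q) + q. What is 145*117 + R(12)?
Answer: 17116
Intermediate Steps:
R(q) = 7 + q²/2 + 6*q (R(q) = 7 + ((q² + 11*q) + q)/2 = 7 + (q² + 12*q)/2 = 7 + (q²/2 + 6*q) = 7 + q²/2 + 6*q)
145*117 + R(12) = 145*117 + (7 + (½)*12² + 6*12) = 16965 + (7 + (½)*144 + 72) = 16965 + (7 + 72 + 72) = 16965 + 151 = 17116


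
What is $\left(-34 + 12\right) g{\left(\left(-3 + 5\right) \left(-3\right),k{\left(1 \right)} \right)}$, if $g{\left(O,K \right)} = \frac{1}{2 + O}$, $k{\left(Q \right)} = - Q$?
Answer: $\frac{11}{2} \approx 5.5$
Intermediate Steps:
$\left(-34 + 12\right) g{\left(\left(-3 + 5\right) \left(-3\right),k{\left(1 \right)} \right)} = \frac{-34 + 12}{2 + \left(-3 + 5\right) \left(-3\right)} = - \frac{22}{2 + 2 \left(-3\right)} = - \frac{22}{2 - 6} = - \frac{22}{-4} = \left(-22\right) \left(- \frac{1}{4}\right) = \frac{11}{2}$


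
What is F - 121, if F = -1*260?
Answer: -381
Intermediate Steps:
F = -260
F - 121 = -260 - 121 = -381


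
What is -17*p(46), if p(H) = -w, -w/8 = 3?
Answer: -408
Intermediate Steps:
w = -24 (w = -8*3 = -24)
p(H) = 24 (p(H) = -1*(-24) = 24)
-17*p(46) = -17*24 = -408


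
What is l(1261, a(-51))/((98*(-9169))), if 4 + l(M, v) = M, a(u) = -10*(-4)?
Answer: -1257/898562 ≈ -0.0013989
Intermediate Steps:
a(u) = 40
l(M, v) = -4 + M
l(1261, a(-51))/((98*(-9169))) = (-4 + 1261)/((98*(-9169))) = 1257/(-898562) = 1257*(-1/898562) = -1257/898562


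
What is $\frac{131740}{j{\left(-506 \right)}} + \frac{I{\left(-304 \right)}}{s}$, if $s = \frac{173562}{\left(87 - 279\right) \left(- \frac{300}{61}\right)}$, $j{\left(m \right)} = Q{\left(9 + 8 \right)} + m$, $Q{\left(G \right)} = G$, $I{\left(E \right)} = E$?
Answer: $- \frac{233888519380}{862863483} \approx -271.06$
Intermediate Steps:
$j{\left(m \right)} = 17 + m$ ($j{\left(m \right)} = \left(9 + 8\right) + m = 17 + m$)
$s = \frac{1764547}{9600}$ ($s = \frac{173562}{\left(-192\right) \left(\left(-300\right) \frac{1}{61}\right)} = \frac{173562}{\left(-192\right) \left(- \frac{300}{61}\right)} = \frac{173562}{\frac{57600}{61}} = 173562 \cdot \frac{61}{57600} = \frac{1764547}{9600} \approx 183.81$)
$\frac{131740}{j{\left(-506 \right)}} + \frac{I{\left(-304 \right)}}{s} = \frac{131740}{17 - 506} - \frac{304}{\frac{1764547}{9600}} = \frac{131740}{-489} - \frac{2918400}{1764547} = 131740 \left(- \frac{1}{489}\right) - \frac{2918400}{1764547} = - \frac{131740}{489} - \frac{2918400}{1764547} = - \frac{233888519380}{862863483}$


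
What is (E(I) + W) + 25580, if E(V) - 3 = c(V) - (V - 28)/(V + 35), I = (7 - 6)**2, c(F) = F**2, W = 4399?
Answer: 119935/4 ≈ 29984.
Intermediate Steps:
I = 1 (I = 1**2 = 1)
E(V) = 3 + V**2 - (-28 + V)/(35 + V) (E(V) = 3 + (V**2 - (V - 28)/(V + 35)) = 3 + (V**2 - (-28 + V)/(35 + V)) = 3 + V**2 - (-28 + V)/(35 + V))
(E(I) + W) + 25580 = ((133 + 1**3 + 2*1 + 35*1**2)/(35 + 1) + 4399) + 25580 = ((133 + 1 + 2 + 35*1)/36 + 4399) + 25580 = ((133 + 1 + 2 + 35)/36 + 4399) + 25580 = ((1/36)*171 + 4399) + 25580 = (19/4 + 4399) + 25580 = 17615/4 + 25580 = 119935/4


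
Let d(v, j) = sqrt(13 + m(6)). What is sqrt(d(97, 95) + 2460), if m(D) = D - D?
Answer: sqrt(2460 + sqrt(13)) ≈ 49.635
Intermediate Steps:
m(D) = 0
d(v, j) = sqrt(13) (d(v, j) = sqrt(13 + 0) = sqrt(13))
sqrt(d(97, 95) + 2460) = sqrt(sqrt(13) + 2460) = sqrt(2460 + sqrt(13))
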